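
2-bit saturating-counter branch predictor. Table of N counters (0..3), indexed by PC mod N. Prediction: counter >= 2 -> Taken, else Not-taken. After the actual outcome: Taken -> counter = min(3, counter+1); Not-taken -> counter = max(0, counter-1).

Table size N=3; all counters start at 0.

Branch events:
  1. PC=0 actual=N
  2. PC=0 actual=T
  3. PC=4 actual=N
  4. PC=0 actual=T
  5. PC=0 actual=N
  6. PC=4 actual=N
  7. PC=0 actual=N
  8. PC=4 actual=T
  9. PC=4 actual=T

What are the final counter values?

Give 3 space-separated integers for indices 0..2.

Ev 1: PC=0 idx=0 pred=N actual=N -> ctr[0]=0
Ev 2: PC=0 idx=0 pred=N actual=T -> ctr[0]=1
Ev 3: PC=4 idx=1 pred=N actual=N -> ctr[1]=0
Ev 4: PC=0 idx=0 pred=N actual=T -> ctr[0]=2
Ev 5: PC=0 idx=0 pred=T actual=N -> ctr[0]=1
Ev 6: PC=4 idx=1 pred=N actual=N -> ctr[1]=0
Ev 7: PC=0 idx=0 pred=N actual=N -> ctr[0]=0
Ev 8: PC=4 idx=1 pred=N actual=T -> ctr[1]=1
Ev 9: PC=4 idx=1 pred=N actual=T -> ctr[1]=2

Answer: 0 2 0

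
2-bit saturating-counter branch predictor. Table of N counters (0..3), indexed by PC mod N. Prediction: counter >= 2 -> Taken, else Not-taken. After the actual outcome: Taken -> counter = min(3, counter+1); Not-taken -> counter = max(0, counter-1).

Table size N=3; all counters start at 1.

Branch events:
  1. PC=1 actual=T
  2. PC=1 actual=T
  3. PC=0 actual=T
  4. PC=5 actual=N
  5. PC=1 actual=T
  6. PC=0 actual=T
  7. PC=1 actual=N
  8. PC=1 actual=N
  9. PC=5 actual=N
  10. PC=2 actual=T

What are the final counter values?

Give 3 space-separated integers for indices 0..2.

Ev 1: PC=1 idx=1 pred=N actual=T -> ctr[1]=2
Ev 2: PC=1 idx=1 pred=T actual=T -> ctr[1]=3
Ev 3: PC=0 idx=0 pred=N actual=T -> ctr[0]=2
Ev 4: PC=5 idx=2 pred=N actual=N -> ctr[2]=0
Ev 5: PC=1 idx=1 pred=T actual=T -> ctr[1]=3
Ev 6: PC=0 idx=0 pred=T actual=T -> ctr[0]=3
Ev 7: PC=1 idx=1 pred=T actual=N -> ctr[1]=2
Ev 8: PC=1 idx=1 pred=T actual=N -> ctr[1]=1
Ev 9: PC=5 idx=2 pred=N actual=N -> ctr[2]=0
Ev 10: PC=2 idx=2 pred=N actual=T -> ctr[2]=1

Answer: 3 1 1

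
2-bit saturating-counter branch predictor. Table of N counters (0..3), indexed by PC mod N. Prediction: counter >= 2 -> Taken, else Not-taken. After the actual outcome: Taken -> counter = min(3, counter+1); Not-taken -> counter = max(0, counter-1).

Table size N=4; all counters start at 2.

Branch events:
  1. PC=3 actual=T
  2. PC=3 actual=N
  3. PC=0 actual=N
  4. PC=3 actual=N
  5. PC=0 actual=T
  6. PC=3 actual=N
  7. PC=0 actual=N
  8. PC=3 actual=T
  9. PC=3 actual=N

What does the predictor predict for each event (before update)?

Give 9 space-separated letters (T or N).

Ev 1: PC=3 idx=3 pred=T actual=T -> ctr[3]=3
Ev 2: PC=3 idx=3 pred=T actual=N -> ctr[3]=2
Ev 3: PC=0 idx=0 pred=T actual=N -> ctr[0]=1
Ev 4: PC=3 idx=3 pred=T actual=N -> ctr[3]=1
Ev 5: PC=0 idx=0 pred=N actual=T -> ctr[0]=2
Ev 6: PC=3 idx=3 pred=N actual=N -> ctr[3]=0
Ev 7: PC=0 idx=0 pred=T actual=N -> ctr[0]=1
Ev 8: PC=3 idx=3 pred=N actual=T -> ctr[3]=1
Ev 9: PC=3 idx=3 pred=N actual=N -> ctr[3]=0

Answer: T T T T N N T N N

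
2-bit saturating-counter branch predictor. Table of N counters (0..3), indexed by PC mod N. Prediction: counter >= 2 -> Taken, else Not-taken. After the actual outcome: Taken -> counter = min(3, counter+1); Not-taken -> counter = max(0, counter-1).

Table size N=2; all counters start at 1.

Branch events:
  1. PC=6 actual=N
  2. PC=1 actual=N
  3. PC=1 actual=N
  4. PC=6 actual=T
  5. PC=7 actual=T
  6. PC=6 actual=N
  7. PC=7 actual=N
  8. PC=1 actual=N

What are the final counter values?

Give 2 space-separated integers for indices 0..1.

Ev 1: PC=6 idx=0 pred=N actual=N -> ctr[0]=0
Ev 2: PC=1 idx=1 pred=N actual=N -> ctr[1]=0
Ev 3: PC=1 idx=1 pred=N actual=N -> ctr[1]=0
Ev 4: PC=6 idx=0 pred=N actual=T -> ctr[0]=1
Ev 5: PC=7 idx=1 pred=N actual=T -> ctr[1]=1
Ev 6: PC=6 idx=0 pred=N actual=N -> ctr[0]=0
Ev 7: PC=7 idx=1 pred=N actual=N -> ctr[1]=0
Ev 8: PC=1 idx=1 pred=N actual=N -> ctr[1]=0

Answer: 0 0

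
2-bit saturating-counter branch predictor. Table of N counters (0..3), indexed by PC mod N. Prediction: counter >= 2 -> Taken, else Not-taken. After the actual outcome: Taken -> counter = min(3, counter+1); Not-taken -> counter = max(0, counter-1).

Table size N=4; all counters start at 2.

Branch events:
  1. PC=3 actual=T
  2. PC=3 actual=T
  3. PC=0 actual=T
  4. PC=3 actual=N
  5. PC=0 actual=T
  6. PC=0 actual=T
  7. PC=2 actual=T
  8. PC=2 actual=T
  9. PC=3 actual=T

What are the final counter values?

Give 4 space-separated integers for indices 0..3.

Answer: 3 2 3 3

Derivation:
Ev 1: PC=3 idx=3 pred=T actual=T -> ctr[3]=3
Ev 2: PC=3 idx=3 pred=T actual=T -> ctr[3]=3
Ev 3: PC=0 idx=0 pred=T actual=T -> ctr[0]=3
Ev 4: PC=3 idx=3 pred=T actual=N -> ctr[3]=2
Ev 5: PC=0 idx=0 pred=T actual=T -> ctr[0]=3
Ev 6: PC=0 idx=0 pred=T actual=T -> ctr[0]=3
Ev 7: PC=2 idx=2 pred=T actual=T -> ctr[2]=3
Ev 8: PC=2 idx=2 pred=T actual=T -> ctr[2]=3
Ev 9: PC=3 idx=3 pred=T actual=T -> ctr[3]=3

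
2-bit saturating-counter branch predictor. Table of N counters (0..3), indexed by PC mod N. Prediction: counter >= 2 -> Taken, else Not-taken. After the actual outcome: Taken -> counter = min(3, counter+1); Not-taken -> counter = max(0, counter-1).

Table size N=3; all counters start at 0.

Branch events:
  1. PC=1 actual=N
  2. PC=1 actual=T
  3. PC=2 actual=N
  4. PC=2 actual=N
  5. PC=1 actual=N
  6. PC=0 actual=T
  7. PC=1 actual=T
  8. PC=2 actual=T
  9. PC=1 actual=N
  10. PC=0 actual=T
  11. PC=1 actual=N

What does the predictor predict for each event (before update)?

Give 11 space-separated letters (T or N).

Ev 1: PC=1 idx=1 pred=N actual=N -> ctr[1]=0
Ev 2: PC=1 idx=1 pred=N actual=T -> ctr[1]=1
Ev 3: PC=2 idx=2 pred=N actual=N -> ctr[2]=0
Ev 4: PC=2 idx=2 pred=N actual=N -> ctr[2]=0
Ev 5: PC=1 idx=1 pred=N actual=N -> ctr[1]=0
Ev 6: PC=0 idx=0 pred=N actual=T -> ctr[0]=1
Ev 7: PC=1 idx=1 pred=N actual=T -> ctr[1]=1
Ev 8: PC=2 idx=2 pred=N actual=T -> ctr[2]=1
Ev 9: PC=1 idx=1 pred=N actual=N -> ctr[1]=0
Ev 10: PC=0 idx=0 pred=N actual=T -> ctr[0]=2
Ev 11: PC=1 idx=1 pred=N actual=N -> ctr[1]=0

Answer: N N N N N N N N N N N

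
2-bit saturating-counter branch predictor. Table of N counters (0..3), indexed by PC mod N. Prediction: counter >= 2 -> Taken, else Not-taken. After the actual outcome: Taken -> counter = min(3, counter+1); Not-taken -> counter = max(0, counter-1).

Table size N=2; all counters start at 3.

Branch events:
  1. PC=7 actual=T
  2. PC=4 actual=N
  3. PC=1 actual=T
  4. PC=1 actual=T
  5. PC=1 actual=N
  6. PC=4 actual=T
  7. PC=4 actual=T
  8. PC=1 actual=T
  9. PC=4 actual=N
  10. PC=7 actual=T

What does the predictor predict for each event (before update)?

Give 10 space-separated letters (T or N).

Ev 1: PC=7 idx=1 pred=T actual=T -> ctr[1]=3
Ev 2: PC=4 idx=0 pred=T actual=N -> ctr[0]=2
Ev 3: PC=1 idx=1 pred=T actual=T -> ctr[1]=3
Ev 4: PC=1 idx=1 pred=T actual=T -> ctr[1]=3
Ev 5: PC=1 idx=1 pred=T actual=N -> ctr[1]=2
Ev 6: PC=4 idx=0 pred=T actual=T -> ctr[0]=3
Ev 7: PC=4 idx=0 pred=T actual=T -> ctr[0]=3
Ev 8: PC=1 idx=1 pred=T actual=T -> ctr[1]=3
Ev 9: PC=4 idx=0 pred=T actual=N -> ctr[0]=2
Ev 10: PC=7 idx=1 pred=T actual=T -> ctr[1]=3

Answer: T T T T T T T T T T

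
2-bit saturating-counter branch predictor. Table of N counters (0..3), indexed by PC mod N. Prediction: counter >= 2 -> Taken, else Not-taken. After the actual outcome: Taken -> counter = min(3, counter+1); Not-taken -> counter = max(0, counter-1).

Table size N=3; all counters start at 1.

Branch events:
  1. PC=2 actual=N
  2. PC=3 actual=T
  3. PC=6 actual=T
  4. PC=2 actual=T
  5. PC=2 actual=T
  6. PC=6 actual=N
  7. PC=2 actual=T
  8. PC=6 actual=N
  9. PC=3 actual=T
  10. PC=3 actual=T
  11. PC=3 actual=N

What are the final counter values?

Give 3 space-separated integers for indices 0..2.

Ev 1: PC=2 idx=2 pred=N actual=N -> ctr[2]=0
Ev 2: PC=3 idx=0 pred=N actual=T -> ctr[0]=2
Ev 3: PC=6 idx=0 pred=T actual=T -> ctr[0]=3
Ev 4: PC=2 idx=2 pred=N actual=T -> ctr[2]=1
Ev 5: PC=2 idx=2 pred=N actual=T -> ctr[2]=2
Ev 6: PC=6 idx=0 pred=T actual=N -> ctr[0]=2
Ev 7: PC=2 idx=2 pred=T actual=T -> ctr[2]=3
Ev 8: PC=6 idx=0 pred=T actual=N -> ctr[0]=1
Ev 9: PC=3 idx=0 pred=N actual=T -> ctr[0]=2
Ev 10: PC=3 idx=0 pred=T actual=T -> ctr[0]=3
Ev 11: PC=3 idx=0 pred=T actual=N -> ctr[0]=2

Answer: 2 1 3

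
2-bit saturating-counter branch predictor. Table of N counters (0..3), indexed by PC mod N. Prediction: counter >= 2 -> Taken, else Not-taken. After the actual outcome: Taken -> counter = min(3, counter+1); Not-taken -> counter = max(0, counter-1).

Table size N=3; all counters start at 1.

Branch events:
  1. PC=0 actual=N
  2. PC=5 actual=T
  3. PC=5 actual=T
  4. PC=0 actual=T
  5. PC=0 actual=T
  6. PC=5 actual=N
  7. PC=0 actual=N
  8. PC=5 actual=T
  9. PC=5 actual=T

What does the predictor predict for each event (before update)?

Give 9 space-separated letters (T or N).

Answer: N N T N N T T T T

Derivation:
Ev 1: PC=0 idx=0 pred=N actual=N -> ctr[0]=0
Ev 2: PC=5 idx=2 pred=N actual=T -> ctr[2]=2
Ev 3: PC=5 idx=2 pred=T actual=T -> ctr[2]=3
Ev 4: PC=0 idx=0 pred=N actual=T -> ctr[0]=1
Ev 5: PC=0 idx=0 pred=N actual=T -> ctr[0]=2
Ev 6: PC=5 idx=2 pred=T actual=N -> ctr[2]=2
Ev 7: PC=0 idx=0 pred=T actual=N -> ctr[0]=1
Ev 8: PC=5 idx=2 pred=T actual=T -> ctr[2]=3
Ev 9: PC=5 idx=2 pred=T actual=T -> ctr[2]=3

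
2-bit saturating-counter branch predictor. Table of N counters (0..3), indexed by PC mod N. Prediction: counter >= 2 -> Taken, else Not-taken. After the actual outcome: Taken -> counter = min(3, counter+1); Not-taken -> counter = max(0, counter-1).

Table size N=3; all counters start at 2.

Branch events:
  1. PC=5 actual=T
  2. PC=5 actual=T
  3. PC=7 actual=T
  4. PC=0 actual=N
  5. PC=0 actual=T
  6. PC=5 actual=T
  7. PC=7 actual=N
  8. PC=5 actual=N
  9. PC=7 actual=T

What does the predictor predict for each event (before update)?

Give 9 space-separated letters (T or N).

Answer: T T T T N T T T T

Derivation:
Ev 1: PC=5 idx=2 pred=T actual=T -> ctr[2]=3
Ev 2: PC=5 idx=2 pred=T actual=T -> ctr[2]=3
Ev 3: PC=7 idx=1 pred=T actual=T -> ctr[1]=3
Ev 4: PC=0 idx=0 pred=T actual=N -> ctr[0]=1
Ev 5: PC=0 idx=0 pred=N actual=T -> ctr[0]=2
Ev 6: PC=5 idx=2 pred=T actual=T -> ctr[2]=3
Ev 7: PC=7 idx=1 pred=T actual=N -> ctr[1]=2
Ev 8: PC=5 idx=2 pred=T actual=N -> ctr[2]=2
Ev 9: PC=7 idx=1 pred=T actual=T -> ctr[1]=3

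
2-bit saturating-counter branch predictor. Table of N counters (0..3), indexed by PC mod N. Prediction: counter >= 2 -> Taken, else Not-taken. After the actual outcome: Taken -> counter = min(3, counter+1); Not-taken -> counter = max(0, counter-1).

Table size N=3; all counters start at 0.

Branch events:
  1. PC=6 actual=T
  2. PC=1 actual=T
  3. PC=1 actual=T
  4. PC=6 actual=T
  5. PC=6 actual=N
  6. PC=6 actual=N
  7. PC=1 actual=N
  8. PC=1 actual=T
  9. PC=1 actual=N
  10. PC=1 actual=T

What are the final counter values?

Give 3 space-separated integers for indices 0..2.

Ev 1: PC=6 idx=0 pred=N actual=T -> ctr[0]=1
Ev 2: PC=1 idx=1 pred=N actual=T -> ctr[1]=1
Ev 3: PC=1 idx=1 pred=N actual=T -> ctr[1]=2
Ev 4: PC=6 idx=0 pred=N actual=T -> ctr[0]=2
Ev 5: PC=6 idx=0 pred=T actual=N -> ctr[0]=1
Ev 6: PC=6 idx=0 pred=N actual=N -> ctr[0]=0
Ev 7: PC=1 idx=1 pred=T actual=N -> ctr[1]=1
Ev 8: PC=1 idx=1 pred=N actual=T -> ctr[1]=2
Ev 9: PC=1 idx=1 pred=T actual=N -> ctr[1]=1
Ev 10: PC=1 idx=1 pred=N actual=T -> ctr[1]=2

Answer: 0 2 0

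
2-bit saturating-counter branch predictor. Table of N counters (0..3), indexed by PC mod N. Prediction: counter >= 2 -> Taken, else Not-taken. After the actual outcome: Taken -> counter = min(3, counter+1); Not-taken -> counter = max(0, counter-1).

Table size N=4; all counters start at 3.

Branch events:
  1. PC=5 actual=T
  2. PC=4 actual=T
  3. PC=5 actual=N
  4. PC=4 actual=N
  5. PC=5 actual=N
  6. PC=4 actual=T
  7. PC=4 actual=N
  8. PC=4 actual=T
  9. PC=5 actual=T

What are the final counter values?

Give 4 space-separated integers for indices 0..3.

Answer: 3 2 3 3

Derivation:
Ev 1: PC=5 idx=1 pred=T actual=T -> ctr[1]=3
Ev 2: PC=4 idx=0 pred=T actual=T -> ctr[0]=3
Ev 3: PC=5 idx=1 pred=T actual=N -> ctr[1]=2
Ev 4: PC=4 idx=0 pred=T actual=N -> ctr[0]=2
Ev 5: PC=5 idx=1 pred=T actual=N -> ctr[1]=1
Ev 6: PC=4 idx=0 pred=T actual=T -> ctr[0]=3
Ev 7: PC=4 idx=0 pred=T actual=N -> ctr[0]=2
Ev 8: PC=4 idx=0 pred=T actual=T -> ctr[0]=3
Ev 9: PC=5 idx=1 pred=N actual=T -> ctr[1]=2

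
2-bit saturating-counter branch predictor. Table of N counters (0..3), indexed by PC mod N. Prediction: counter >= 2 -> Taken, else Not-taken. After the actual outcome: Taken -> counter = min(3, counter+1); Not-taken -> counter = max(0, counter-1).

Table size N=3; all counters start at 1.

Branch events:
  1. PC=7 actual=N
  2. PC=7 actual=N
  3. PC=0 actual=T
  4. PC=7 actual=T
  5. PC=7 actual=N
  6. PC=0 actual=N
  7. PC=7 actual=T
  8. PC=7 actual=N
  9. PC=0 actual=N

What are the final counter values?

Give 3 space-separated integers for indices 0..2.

Ev 1: PC=7 idx=1 pred=N actual=N -> ctr[1]=0
Ev 2: PC=7 idx=1 pred=N actual=N -> ctr[1]=0
Ev 3: PC=0 idx=0 pred=N actual=T -> ctr[0]=2
Ev 4: PC=7 idx=1 pred=N actual=T -> ctr[1]=1
Ev 5: PC=7 idx=1 pred=N actual=N -> ctr[1]=0
Ev 6: PC=0 idx=0 pred=T actual=N -> ctr[0]=1
Ev 7: PC=7 idx=1 pred=N actual=T -> ctr[1]=1
Ev 8: PC=7 idx=1 pred=N actual=N -> ctr[1]=0
Ev 9: PC=0 idx=0 pred=N actual=N -> ctr[0]=0

Answer: 0 0 1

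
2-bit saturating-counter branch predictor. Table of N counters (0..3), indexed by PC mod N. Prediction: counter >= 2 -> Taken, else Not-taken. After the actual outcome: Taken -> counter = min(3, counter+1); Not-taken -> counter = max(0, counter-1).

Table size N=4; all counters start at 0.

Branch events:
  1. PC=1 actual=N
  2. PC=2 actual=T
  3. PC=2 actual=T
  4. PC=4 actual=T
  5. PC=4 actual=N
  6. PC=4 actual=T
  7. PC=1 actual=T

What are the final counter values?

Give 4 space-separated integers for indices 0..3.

Ev 1: PC=1 idx=1 pred=N actual=N -> ctr[1]=0
Ev 2: PC=2 idx=2 pred=N actual=T -> ctr[2]=1
Ev 3: PC=2 idx=2 pred=N actual=T -> ctr[2]=2
Ev 4: PC=4 idx=0 pred=N actual=T -> ctr[0]=1
Ev 5: PC=4 idx=0 pred=N actual=N -> ctr[0]=0
Ev 6: PC=4 idx=0 pred=N actual=T -> ctr[0]=1
Ev 7: PC=1 idx=1 pred=N actual=T -> ctr[1]=1

Answer: 1 1 2 0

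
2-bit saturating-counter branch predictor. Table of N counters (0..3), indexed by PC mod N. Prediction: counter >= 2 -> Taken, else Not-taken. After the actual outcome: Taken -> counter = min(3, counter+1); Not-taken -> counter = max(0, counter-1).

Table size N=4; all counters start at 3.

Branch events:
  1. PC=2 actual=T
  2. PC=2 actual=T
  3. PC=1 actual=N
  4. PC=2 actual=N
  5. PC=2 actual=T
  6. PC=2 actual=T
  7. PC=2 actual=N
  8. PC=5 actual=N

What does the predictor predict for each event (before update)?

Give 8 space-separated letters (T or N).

Ev 1: PC=2 idx=2 pred=T actual=T -> ctr[2]=3
Ev 2: PC=2 idx=2 pred=T actual=T -> ctr[2]=3
Ev 3: PC=1 idx=1 pred=T actual=N -> ctr[1]=2
Ev 4: PC=2 idx=2 pred=T actual=N -> ctr[2]=2
Ev 5: PC=2 idx=2 pred=T actual=T -> ctr[2]=3
Ev 6: PC=2 idx=2 pred=T actual=T -> ctr[2]=3
Ev 7: PC=2 idx=2 pred=T actual=N -> ctr[2]=2
Ev 8: PC=5 idx=1 pred=T actual=N -> ctr[1]=1

Answer: T T T T T T T T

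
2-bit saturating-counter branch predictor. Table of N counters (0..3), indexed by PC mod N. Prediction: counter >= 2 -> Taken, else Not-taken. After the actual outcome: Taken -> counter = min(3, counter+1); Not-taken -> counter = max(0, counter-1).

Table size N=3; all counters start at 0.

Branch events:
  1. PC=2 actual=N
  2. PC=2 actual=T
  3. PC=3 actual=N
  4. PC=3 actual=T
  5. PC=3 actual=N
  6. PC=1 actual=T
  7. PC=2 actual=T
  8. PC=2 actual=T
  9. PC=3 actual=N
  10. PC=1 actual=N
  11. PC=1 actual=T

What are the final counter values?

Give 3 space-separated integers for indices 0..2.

Ev 1: PC=2 idx=2 pred=N actual=N -> ctr[2]=0
Ev 2: PC=2 idx=2 pred=N actual=T -> ctr[2]=1
Ev 3: PC=3 idx=0 pred=N actual=N -> ctr[0]=0
Ev 4: PC=3 idx=0 pred=N actual=T -> ctr[0]=1
Ev 5: PC=3 idx=0 pred=N actual=N -> ctr[0]=0
Ev 6: PC=1 idx=1 pred=N actual=T -> ctr[1]=1
Ev 7: PC=2 idx=2 pred=N actual=T -> ctr[2]=2
Ev 8: PC=2 idx=2 pred=T actual=T -> ctr[2]=3
Ev 9: PC=3 idx=0 pred=N actual=N -> ctr[0]=0
Ev 10: PC=1 idx=1 pred=N actual=N -> ctr[1]=0
Ev 11: PC=1 idx=1 pred=N actual=T -> ctr[1]=1

Answer: 0 1 3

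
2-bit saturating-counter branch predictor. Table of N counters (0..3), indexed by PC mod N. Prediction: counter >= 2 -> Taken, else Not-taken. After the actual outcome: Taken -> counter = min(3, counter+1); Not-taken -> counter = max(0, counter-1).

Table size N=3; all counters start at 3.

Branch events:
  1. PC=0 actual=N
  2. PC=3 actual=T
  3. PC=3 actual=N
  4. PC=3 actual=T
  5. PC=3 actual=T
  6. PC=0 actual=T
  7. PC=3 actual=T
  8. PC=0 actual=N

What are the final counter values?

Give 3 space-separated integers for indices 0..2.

Ev 1: PC=0 idx=0 pred=T actual=N -> ctr[0]=2
Ev 2: PC=3 idx=0 pred=T actual=T -> ctr[0]=3
Ev 3: PC=3 idx=0 pred=T actual=N -> ctr[0]=2
Ev 4: PC=3 idx=0 pred=T actual=T -> ctr[0]=3
Ev 5: PC=3 idx=0 pred=T actual=T -> ctr[0]=3
Ev 6: PC=0 idx=0 pred=T actual=T -> ctr[0]=3
Ev 7: PC=3 idx=0 pred=T actual=T -> ctr[0]=3
Ev 8: PC=0 idx=0 pred=T actual=N -> ctr[0]=2

Answer: 2 3 3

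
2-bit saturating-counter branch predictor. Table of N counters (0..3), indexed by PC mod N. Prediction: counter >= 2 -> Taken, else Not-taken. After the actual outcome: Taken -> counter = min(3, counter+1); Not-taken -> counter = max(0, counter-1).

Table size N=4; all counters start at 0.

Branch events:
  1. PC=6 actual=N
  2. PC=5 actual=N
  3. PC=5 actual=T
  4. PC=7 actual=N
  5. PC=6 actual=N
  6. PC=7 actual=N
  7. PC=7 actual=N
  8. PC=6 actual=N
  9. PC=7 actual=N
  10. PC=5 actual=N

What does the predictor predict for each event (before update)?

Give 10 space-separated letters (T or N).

Answer: N N N N N N N N N N

Derivation:
Ev 1: PC=6 idx=2 pred=N actual=N -> ctr[2]=0
Ev 2: PC=5 idx=1 pred=N actual=N -> ctr[1]=0
Ev 3: PC=5 idx=1 pred=N actual=T -> ctr[1]=1
Ev 4: PC=7 idx=3 pred=N actual=N -> ctr[3]=0
Ev 5: PC=6 idx=2 pred=N actual=N -> ctr[2]=0
Ev 6: PC=7 idx=3 pred=N actual=N -> ctr[3]=0
Ev 7: PC=7 idx=3 pred=N actual=N -> ctr[3]=0
Ev 8: PC=6 idx=2 pred=N actual=N -> ctr[2]=0
Ev 9: PC=7 idx=3 pred=N actual=N -> ctr[3]=0
Ev 10: PC=5 idx=1 pred=N actual=N -> ctr[1]=0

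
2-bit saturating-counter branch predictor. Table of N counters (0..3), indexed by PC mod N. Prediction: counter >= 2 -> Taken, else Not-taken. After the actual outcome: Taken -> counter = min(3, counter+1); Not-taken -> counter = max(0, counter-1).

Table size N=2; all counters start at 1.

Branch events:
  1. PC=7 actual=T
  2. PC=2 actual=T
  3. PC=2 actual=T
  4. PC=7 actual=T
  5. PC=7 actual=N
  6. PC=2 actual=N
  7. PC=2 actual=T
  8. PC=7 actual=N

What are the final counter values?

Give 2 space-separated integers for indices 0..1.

Ev 1: PC=7 idx=1 pred=N actual=T -> ctr[1]=2
Ev 2: PC=2 idx=0 pred=N actual=T -> ctr[0]=2
Ev 3: PC=2 idx=0 pred=T actual=T -> ctr[0]=3
Ev 4: PC=7 idx=1 pred=T actual=T -> ctr[1]=3
Ev 5: PC=7 idx=1 pred=T actual=N -> ctr[1]=2
Ev 6: PC=2 idx=0 pred=T actual=N -> ctr[0]=2
Ev 7: PC=2 idx=0 pred=T actual=T -> ctr[0]=3
Ev 8: PC=7 idx=1 pred=T actual=N -> ctr[1]=1

Answer: 3 1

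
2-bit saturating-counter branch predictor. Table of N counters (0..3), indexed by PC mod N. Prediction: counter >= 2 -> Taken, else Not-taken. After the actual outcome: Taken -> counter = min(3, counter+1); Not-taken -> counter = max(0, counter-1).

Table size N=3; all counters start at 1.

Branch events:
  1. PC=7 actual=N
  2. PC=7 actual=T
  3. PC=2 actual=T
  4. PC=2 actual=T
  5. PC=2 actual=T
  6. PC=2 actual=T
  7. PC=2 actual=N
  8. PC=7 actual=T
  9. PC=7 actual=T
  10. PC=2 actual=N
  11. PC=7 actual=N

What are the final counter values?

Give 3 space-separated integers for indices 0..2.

Answer: 1 2 1

Derivation:
Ev 1: PC=7 idx=1 pred=N actual=N -> ctr[1]=0
Ev 2: PC=7 idx=1 pred=N actual=T -> ctr[1]=1
Ev 3: PC=2 idx=2 pred=N actual=T -> ctr[2]=2
Ev 4: PC=2 idx=2 pred=T actual=T -> ctr[2]=3
Ev 5: PC=2 idx=2 pred=T actual=T -> ctr[2]=3
Ev 6: PC=2 idx=2 pred=T actual=T -> ctr[2]=3
Ev 7: PC=2 idx=2 pred=T actual=N -> ctr[2]=2
Ev 8: PC=7 idx=1 pred=N actual=T -> ctr[1]=2
Ev 9: PC=7 idx=1 pred=T actual=T -> ctr[1]=3
Ev 10: PC=2 idx=2 pred=T actual=N -> ctr[2]=1
Ev 11: PC=7 idx=1 pred=T actual=N -> ctr[1]=2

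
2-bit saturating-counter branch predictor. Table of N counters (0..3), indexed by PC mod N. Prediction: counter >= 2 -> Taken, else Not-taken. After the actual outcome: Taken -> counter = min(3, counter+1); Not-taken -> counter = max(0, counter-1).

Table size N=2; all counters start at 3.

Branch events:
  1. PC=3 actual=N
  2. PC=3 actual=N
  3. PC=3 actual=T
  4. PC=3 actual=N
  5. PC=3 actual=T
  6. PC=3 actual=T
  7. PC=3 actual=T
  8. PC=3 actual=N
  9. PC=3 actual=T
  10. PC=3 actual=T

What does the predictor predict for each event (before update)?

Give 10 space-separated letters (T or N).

Answer: T T N T N T T T T T

Derivation:
Ev 1: PC=3 idx=1 pred=T actual=N -> ctr[1]=2
Ev 2: PC=3 idx=1 pred=T actual=N -> ctr[1]=1
Ev 3: PC=3 idx=1 pred=N actual=T -> ctr[1]=2
Ev 4: PC=3 idx=1 pred=T actual=N -> ctr[1]=1
Ev 5: PC=3 idx=1 pred=N actual=T -> ctr[1]=2
Ev 6: PC=3 idx=1 pred=T actual=T -> ctr[1]=3
Ev 7: PC=3 idx=1 pred=T actual=T -> ctr[1]=3
Ev 8: PC=3 idx=1 pred=T actual=N -> ctr[1]=2
Ev 9: PC=3 idx=1 pred=T actual=T -> ctr[1]=3
Ev 10: PC=3 idx=1 pred=T actual=T -> ctr[1]=3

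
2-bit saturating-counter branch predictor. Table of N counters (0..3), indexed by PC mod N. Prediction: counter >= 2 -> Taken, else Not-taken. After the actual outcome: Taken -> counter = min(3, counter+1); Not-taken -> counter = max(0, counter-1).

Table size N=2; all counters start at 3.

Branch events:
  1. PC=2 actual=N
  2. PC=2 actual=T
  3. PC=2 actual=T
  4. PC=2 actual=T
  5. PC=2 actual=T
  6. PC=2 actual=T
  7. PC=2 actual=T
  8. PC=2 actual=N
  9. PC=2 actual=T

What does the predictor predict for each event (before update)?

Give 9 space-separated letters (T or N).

Answer: T T T T T T T T T

Derivation:
Ev 1: PC=2 idx=0 pred=T actual=N -> ctr[0]=2
Ev 2: PC=2 idx=0 pred=T actual=T -> ctr[0]=3
Ev 3: PC=2 idx=0 pred=T actual=T -> ctr[0]=3
Ev 4: PC=2 idx=0 pred=T actual=T -> ctr[0]=3
Ev 5: PC=2 idx=0 pred=T actual=T -> ctr[0]=3
Ev 6: PC=2 idx=0 pred=T actual=T -> ctr[0]=3
Ev 7: PC=2 idx=0 pred=T actual=T -> ctr[0]=3
Ev 8: PC=2 idx=0 pred=T actual=N -> ctr[0]=2
Ev 9: PC=2 idx=0 pred=T actual=T -> ctr[0]=3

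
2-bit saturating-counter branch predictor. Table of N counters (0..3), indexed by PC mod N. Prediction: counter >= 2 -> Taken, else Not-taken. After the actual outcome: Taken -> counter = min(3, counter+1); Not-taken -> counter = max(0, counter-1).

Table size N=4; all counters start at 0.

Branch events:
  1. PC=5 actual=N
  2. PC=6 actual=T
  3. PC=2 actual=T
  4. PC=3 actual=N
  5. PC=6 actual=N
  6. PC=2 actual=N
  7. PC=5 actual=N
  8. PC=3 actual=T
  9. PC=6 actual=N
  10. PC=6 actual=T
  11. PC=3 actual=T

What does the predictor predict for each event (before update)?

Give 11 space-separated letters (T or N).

Answer: N N N N T N N N N N N

Derivation:
Ev 1: PC=5 idx=1 pred=N actual=N -> ctr[1]=0
Ev 2: PC=6 idx=2 pred=N actual=T -> ctr[2]=1
Ev 3: PC=2 idx=2 pred=N actual=T -> ctr[2]=2
Ev 4: PC=3 idx=3 pred=N actual=N -> ctr[3]=0
Ev 5: PC=6 idx=2 pred=T actual=N -> ctr[2]=1
Ev 6: PC=2 idx=2 pred=N actual=N -> ctr[2]=0
Ev 7: PC=5 idx=1 pred=N actual=N -> ctr[1]=0
Ev 8: PC=3 idx=3 pred=N actual=T -> ctr[3]=1
Ev 9: PC=6 idx=2 pred=N actual=N -> ctr[2]=0
Ev 10: PC=6 idx=2 pred=N actual=T -> ctr[2]=1
Ev 11: PC=3 idx=3 pred=N actual=T -> ctr[3]=2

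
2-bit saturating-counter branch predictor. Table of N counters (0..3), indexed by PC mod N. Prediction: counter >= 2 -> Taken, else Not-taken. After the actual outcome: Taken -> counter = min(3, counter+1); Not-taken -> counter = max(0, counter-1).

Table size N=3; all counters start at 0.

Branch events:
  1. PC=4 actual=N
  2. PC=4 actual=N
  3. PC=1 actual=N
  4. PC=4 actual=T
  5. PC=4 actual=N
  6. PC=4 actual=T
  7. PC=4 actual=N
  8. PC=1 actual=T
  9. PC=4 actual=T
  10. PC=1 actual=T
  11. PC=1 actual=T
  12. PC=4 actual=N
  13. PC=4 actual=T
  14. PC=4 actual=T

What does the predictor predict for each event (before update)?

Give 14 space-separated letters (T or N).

Ev 1: PC=4 idx=1 pred=N actual=N -> ctr[1]=0
Ev 2: PC=4 idx=1 pred=N actual=N -> ctr[1]=0
Ev 3: PC=1 idx=1 pred=N actual=N -> ctr[1]=0
Ev 4: PC=4 idx=1 pred=N actual=T -> ctr[1]=1
Ev 5: PC=4 idx=1 pred=N actual=N -> ctr[1]=0
Ev 6: PC=4 idx=1 pred=N actual=T -> ctr[1]=1
Ev 7: PC=4 idx=1 pred=N actual=N -> ctr[1]=0
Ev 8: PC=1 idx=1 pred=N actual=T -> ctr[1]=1
Ev 9: PC=4 idx=1 pred=N actual=T -> ctr[1]=2
Ev 10: PC=1 idx=1 pred=T actual=T -> ctr[1]=3
Ev 11: PC=1 idx=1 pred=T actual=T -> ctr[1]=3
Ev 12: PC=4 idx=1 pred=T actual=N -> ctr[1]=2
Ev 13: PC=4 idx=1 pred=T actual=T -> ctr[1]=3
Ev 14: PC=4 idx=1 pred=T actual=T -> ctr[1]=3

Answer: N N N N N N N N N T T T T T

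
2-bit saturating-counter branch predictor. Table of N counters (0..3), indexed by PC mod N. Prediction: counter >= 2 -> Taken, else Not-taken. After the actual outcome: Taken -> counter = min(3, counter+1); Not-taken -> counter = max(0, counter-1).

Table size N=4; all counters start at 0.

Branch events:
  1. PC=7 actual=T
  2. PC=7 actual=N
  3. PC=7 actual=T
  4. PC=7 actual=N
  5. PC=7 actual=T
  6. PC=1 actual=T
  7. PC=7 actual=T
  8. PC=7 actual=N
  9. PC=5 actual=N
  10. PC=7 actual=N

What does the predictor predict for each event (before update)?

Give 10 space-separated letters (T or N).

Answer: N N N N N N N T N N

Derivation:
Ev 1: PC=7 idx=3 pred=N actual=T -> ctr[3]=1
Ev 2: PC=7 idx=3 pred=N actual=N -> ctr[3]=0
Ev 3: PC=7 idx=3 pred=N actual=T -> ctr[3]=1
Ev 4: PC=7 idx=3 pred=N actual=N -> ctr[3]=0
Ev 5: PC=7 idx=3 pred=N actual=T -> ctr[3]=1
Ev 6: PC=1 idx=1 pred=N actual=T -> ctr[1]=1
Ev 7: PC=7 idx=3 pred=N actual=T -> ctr[3]=2
Ev 8: PC=7 idx=3 pred=T actual=N -> ctr[3]=1
Ev 9: PC=5 idx=1 pred=N actual=N -> ctr[1]=0
Ev 10: PC=7 idx=3 pred=N actual=N -> ctr[3]=0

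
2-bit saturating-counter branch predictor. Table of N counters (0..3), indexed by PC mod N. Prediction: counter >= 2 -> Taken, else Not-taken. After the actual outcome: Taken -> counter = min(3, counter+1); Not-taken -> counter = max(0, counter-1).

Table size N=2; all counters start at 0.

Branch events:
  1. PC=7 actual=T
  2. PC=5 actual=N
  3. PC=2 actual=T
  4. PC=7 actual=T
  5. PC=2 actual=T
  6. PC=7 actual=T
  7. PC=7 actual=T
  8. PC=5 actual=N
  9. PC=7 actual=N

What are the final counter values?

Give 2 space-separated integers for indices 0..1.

Ev 1: PC=7 idx=1 pred=N actual=T -> ctr[1]=1
Ev 2: PC=5 idx=1 pred=N actual=N -> ctr[1]=0
Ev 3: PC=2 idx=0 pred=N actual=T -> ctr[0]=1
Ev 4: PC=7 idx=1 pred=N actual=T -> ctr[1]=1
Ev 5: PC=2 idx=0 pred=N actual=T -> ctr[0]=2
Ev 6: PC=7 idx=1 pred=N actual=T -> ctr[1]=2
Ev 7: PC=7 idx=1 pred=T actual=T -> ctr[1]=3
Ev 8: PC=5 idx=1 pred=T actual=N -> ctr[1]=2
Ev 9: PC=7 idx=1 pred=T actual=N -> ctr[1]=1

Answer: 2 1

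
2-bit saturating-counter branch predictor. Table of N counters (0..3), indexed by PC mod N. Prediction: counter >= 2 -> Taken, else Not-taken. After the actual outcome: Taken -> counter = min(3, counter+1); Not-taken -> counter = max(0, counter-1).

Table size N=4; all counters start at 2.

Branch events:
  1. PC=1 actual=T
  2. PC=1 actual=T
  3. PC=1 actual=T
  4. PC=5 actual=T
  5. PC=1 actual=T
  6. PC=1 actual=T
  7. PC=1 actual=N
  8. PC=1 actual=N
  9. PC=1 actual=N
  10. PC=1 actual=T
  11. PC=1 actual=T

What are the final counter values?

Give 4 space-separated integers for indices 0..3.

Answer: 2 2 2 2

Derivation:
Ev 1: PC=1 idx=1 pred=T actual=T -> ctr[1]=3
Ev 2: PC=1 idx=1 pred=T actual=T -> ctr[1]=3
Ev 3: PC=1 idx=1 pred=T actual=T -> ctr[1]=3
Ev 4: PC=5 idx=1 pred=T actual=T -> ctr[1]=3
Ev 5: PC=1 idx=1 pred=T actual=T -> ctr[1]=3
Ev 6: PC=1 idx=1 pred=T actual=T -> ctr[1]=3
Ev 7: PC=1 idx=1 pred=T actual=N -> ctr[1]=2
Ev 8: PC=1 idx=1 pred=T actual=N -> ctr[1]=1
Ev 9: PC=1 idx=1 pred=N actual=N -> ctr[1]=0
Ev 10: PC=1 idx=1 pred=N actual=T -> ctr[1]=1
Ev 11: PC=1 idx=1 pred=N actual=T -> ctr[1]=2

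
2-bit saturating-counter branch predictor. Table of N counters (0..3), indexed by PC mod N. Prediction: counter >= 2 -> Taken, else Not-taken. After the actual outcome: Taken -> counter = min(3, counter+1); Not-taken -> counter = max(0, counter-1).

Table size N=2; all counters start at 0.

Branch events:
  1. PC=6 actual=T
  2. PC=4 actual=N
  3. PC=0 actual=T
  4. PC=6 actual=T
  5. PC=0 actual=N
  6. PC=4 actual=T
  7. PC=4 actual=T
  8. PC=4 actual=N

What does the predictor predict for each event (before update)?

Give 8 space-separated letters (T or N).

Ev 1: PC=6 idx=0 pred=N actual=T -> ctr[0]=1
Ev 2: PC=4 idx=0 pred=N actual=N -> ctr[0]=0
Ev 3: PC=0 idx=0 pred=N actual=T -> ctr[0]=1
Ev 4: PC=6 idx=0 pred=N actual=T -> ctr[0]=2
Ev 5: PC=0 idx=0 pred=T actual=N -> ctr[0]=1
Ev 6: PC=4 idx=0 pred=N actual=T -> ctr[0]=2
Ev 7: PC=4 idx=0 pred=T actual=T -> ctr[0]=3
Ev 8: PC=4 idx=0 pred=T actual=N -> ctr[0]=2

Answer: N N N N T N T T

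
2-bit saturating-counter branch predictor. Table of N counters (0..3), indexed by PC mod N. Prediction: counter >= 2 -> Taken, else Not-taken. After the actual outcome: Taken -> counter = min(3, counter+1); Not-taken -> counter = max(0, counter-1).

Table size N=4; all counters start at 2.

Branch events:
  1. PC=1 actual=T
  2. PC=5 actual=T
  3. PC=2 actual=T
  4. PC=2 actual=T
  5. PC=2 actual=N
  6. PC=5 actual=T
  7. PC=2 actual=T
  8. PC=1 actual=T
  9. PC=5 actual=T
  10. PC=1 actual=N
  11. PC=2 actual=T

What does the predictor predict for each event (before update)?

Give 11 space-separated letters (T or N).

Answer: T T T T T T T T T T T

Derivation:
Ev 1: PC=1 idx=1 pred=T actual=T -> ctr[1]=3
Ev 2: PC=5 idx=1 pred=T actual=T -> ctr[1]=3
Ev 3: PC=2 idx=2 pred=T actual=T -> ctr[2]=3
Ev 4: PC=2 idx=2 pred=T actual=T -> ctr[2]=3
Ev 5: PC=2 idx=2 pred=T actual=N -> ctr[2]=2
Ev 6: PC=5 idx=1 pred=T actual=T -> ctr[1]=3
Ev 7: PC=2 idx=2 pred=T actual=T -> ctr[2]=3
Ev 8: PC=1 idx=1 pred=T actual=T -> ctr[1]=3
Ev 9: PC=5 idx=1 pred=T actual=T -> ctr[1]=3
Ev 10: PC=1 idx=1 pred=T actual=N -> ctr[1]=2
Ev 11: PC=2 idx=2 pred=T actual=T -> ctr[2]=3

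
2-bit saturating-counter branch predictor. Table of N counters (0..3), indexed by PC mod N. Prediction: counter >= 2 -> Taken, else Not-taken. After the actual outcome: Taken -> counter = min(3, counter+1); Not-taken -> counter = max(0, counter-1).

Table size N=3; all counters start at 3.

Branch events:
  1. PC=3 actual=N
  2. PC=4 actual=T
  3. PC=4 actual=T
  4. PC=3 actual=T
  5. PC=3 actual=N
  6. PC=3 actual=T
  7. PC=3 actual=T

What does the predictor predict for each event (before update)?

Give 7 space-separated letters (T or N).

Ev 1: PC=3 idx=0 pred=T actual=N -> ctr[0]=2
Ev 2: PC=4 idx=1 pred=T actual=T -> ctr[1]=3
Ev 3: PC=4 idx=1 pred=T actual=T -> ctr[1]=3
Ev 4: PC=3 idx=0 pred=T actual=T -> ctr[0]=3
Ev 5: PC=3 idx=0 pred=T actual=N -> ctr[0]=2
Ev 6: PC=3 idx=0 pred=T actual=T -> ctr[0]=3
Ev 7: PC=3 idx=0 pred=T actual=T -> ctr[0]=3

Answer: T T T T T T T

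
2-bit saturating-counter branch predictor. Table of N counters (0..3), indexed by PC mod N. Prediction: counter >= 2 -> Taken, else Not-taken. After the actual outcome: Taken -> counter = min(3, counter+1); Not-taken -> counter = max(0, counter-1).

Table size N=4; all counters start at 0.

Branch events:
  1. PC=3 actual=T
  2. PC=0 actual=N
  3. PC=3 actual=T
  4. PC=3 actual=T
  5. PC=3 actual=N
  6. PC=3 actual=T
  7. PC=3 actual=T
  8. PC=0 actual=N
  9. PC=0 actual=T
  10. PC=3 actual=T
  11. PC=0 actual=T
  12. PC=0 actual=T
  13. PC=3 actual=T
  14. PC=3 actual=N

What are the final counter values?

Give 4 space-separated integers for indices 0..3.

Answer: 3 0 0 2

Derivation:
Ev 1: PC=3 idx=3 pred=N actual=T -> ctr[3]=1
Ev 2: PC=0 idx=0 pred=N actual=N -> ctr[0]=0
Ev 3: PC=3 idx=3 pred=N actual=T -> ctr[3]=2
Ev 4: PC=3 idx=3 pred=T actual=T -> ctr[3]=3
Ev 5: PC=3 idx=3 pred=T actual=N -> ctr[3]=2
Ev 6: PC=3 idx=3 pred=T actual=T -> ctr[3]=3
Ev 7: PC=3 idx=3 pred=T actual=T -> ctr[3]=3
Ev 8: PC=0 idx=0 pred=N actual=N -> ctr[0]=0
Ev 9: PC=0 idx=0 pred=N actual=T -> ctr[0]=1
Ev 10: PC=3 idx=3 pred=T actual=T -> ctr[3]=3
Ev 11: PC=0 idx=0 pred=N actual=T -> ctr[0]=2
Ev 12: PC=0 idx=0 pred=T actual=T -> ctr[0]=3
Ev 13: PC=3 idx=3 pred=T actual=T -> ctr[3]=3
Ev 14: PC=3 idx=3 pred=T actual=N -> ctr[3]=2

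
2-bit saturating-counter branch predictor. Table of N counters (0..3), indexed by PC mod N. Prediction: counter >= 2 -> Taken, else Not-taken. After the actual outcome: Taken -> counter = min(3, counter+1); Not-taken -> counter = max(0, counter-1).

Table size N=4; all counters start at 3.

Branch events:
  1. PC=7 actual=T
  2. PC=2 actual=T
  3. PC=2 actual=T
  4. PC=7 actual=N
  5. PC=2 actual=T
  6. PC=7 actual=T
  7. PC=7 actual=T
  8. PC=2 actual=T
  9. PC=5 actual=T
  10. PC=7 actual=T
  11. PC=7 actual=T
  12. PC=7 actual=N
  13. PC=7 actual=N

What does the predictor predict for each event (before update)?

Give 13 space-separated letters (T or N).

Answer: T T T T T T T T T T T T T

Derivation:
Ev 1: PC=7 idx=3 pred=T actual=T -> ctr[3]=3
Ev 2: PC=2 idx=2 pred=T actual=T -> ctr[2]=3
Ev 3: PC=2 idx=2 pred=T actual=T -> ctr[2]=3
Ev 4: PC=7 idx=3 pred=T actual=N -> ctr[3]=2
Ev 5: PC=2 idx=2 pred=T actual=T -> ctr[2]=3
Ev 6: PC=7 idx=3 pred=T actual=T -> ctr[3]=3
Ev 7: PC=7 idx=3 pred=T actual=T -> ctr[3]=3
Ev 8: PC=2 idx=2 pred=T actual=T -> ctr[2]=3
Ev 9: PC=5 idx=1 pred=T actual=T -> ctr[1]=3
Ev 10: PC=7 idx=3 pred=T actual=T -> ctr[3]=3
Ev 11: PC=7 idx=3 pred=T actual=T -> ctr[3]=3
Ev 12: PC=7 idx=3 pred=T actual=N -> ctr[3]=2
Ev 13: PC=7 idx=3 pred=T actual=N -> ctr[3]=1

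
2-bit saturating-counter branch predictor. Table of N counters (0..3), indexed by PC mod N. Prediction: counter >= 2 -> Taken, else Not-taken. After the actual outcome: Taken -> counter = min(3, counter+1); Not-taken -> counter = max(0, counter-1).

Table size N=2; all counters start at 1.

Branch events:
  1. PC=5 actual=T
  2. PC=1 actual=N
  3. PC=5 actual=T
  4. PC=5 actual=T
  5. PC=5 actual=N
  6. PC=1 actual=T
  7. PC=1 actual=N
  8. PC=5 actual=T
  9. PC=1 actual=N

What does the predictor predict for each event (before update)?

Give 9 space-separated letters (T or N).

Ev 1: PC=5 idx=1 pred=N actual=T -> ctr[1]=2
Ev 2: PC=1 idx=1 pred=T actual=N -> ctr[1]=1
Ev 3: PC=5 idx=1 pred=N actual=T -> ctr[1]=2
Ev 4: PC=5 idx=1 pred=T actual=T -> ctr[1]=3
Ev 5: PC=5 idx=1 pred=T actual=N -> ctr[1]=2
Ev 6: PC=1 idx=1 pred=T actual=T -> ctr[1]=3
Ev 7: PC=1 idx=1 pred=T actual=N -> ctr[1]=2
Ev 8: PC=5 idx=1 pred=T actual=T -> ctr[1]=3
Ev 9: PC=1 idx=1 pred=T actual=N -> ctr[1]=2

Answer: N T N T T T T T T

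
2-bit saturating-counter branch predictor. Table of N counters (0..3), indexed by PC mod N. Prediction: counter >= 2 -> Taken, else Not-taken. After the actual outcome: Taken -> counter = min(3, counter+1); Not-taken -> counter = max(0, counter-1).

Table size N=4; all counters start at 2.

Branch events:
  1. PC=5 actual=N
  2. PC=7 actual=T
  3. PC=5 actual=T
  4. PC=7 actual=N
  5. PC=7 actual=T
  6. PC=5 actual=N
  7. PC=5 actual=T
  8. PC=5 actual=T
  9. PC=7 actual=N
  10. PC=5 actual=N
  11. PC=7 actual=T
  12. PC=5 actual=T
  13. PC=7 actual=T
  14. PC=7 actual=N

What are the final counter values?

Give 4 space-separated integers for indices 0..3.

Ev 1: PC=5 idx=1 pred=T actual=N -> ctr[1]=1
Ev 2: PC=7 idx=3 pred=T actual=T -> ctr[3]=3
Ev 3: PC=5 idx=1 pred=N actual=T -> ctr[1]=2
Ev 4: PC=7 idx=3 pred=T actual=N -> ctr[3]=2
Ev 5: PC=7 idx=3 pred=T actual=T -> ctr[3]=3
Ev 6: PC=5 idx=1 pred=T actual=N -> ctr[1]=1
Ev 7: PC=5 idx=1 pred=N actual=T -> ctr[1]=2
Ev 8: PC=5 idx=1 pred=T actual=T -> ctr[1]=3
Ev 9: PC=7 idx=3 pred=T actual=N -> ctr[3]=2
Ev 10: PC=5 idx=1 pred=T actual=N -> ctr[1]=2
Ev 11: PC=7 idx=3 pred=T actual=T -> ctr[3]=3
Ev 12: PC=5 idx=1 pred=T actual=T -> ctr[1]=3
Ev 13: PC=7 idx=3 pred=T actual=T -> ctr[3]=3
Ev 14: PC=7 idx=3 pred=T actual=N -> ctr[3]=2

Answer: 2 3 2 2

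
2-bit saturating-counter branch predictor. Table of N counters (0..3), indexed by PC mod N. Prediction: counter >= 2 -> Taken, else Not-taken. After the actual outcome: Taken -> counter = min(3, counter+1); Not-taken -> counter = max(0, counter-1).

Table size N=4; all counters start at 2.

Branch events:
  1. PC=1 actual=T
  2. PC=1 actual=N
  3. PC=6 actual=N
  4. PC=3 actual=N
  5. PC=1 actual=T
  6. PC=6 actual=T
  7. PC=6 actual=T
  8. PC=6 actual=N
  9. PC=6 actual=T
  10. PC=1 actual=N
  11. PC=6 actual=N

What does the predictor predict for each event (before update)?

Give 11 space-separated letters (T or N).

Answer: T T T T T N T T T T T

Derivation:
Ev 1: PC=1 idx=1 pred=T actual=T -> ctr[1]=3
Ev 2: PC=1 idx=1 pred=T actual=N -> ctr[1]=2
Ev 3: PC=6 idx=2 pred=T actual=N -> ctr[2]=1
Ev 4: PC=3 idx=3 pred=T actual=N -> ctr[3]=1
Ev 5: PC=1 idx=1 pred=T actual=T -> ctr[1]=3
Ev 6: PC=6 idx=2 pred=N actual=T -> ctr[2]=2
Ev 7: PC=6 idx=2 pred=T actual=T -> ctr[2]=3
Ev 8: PC=6 idx=2 pred=T actual=N -> ctr[2]=2
Ev 9: PC=6 idx=2 pred=T actual=T -> ctr[2]=3
Ev 10: PC=1 idx=1 pred=T actual=N -> ctr[1]=2
Ev 11: PC=6 idx=2 pred=T actual=N -> ctr[2]=2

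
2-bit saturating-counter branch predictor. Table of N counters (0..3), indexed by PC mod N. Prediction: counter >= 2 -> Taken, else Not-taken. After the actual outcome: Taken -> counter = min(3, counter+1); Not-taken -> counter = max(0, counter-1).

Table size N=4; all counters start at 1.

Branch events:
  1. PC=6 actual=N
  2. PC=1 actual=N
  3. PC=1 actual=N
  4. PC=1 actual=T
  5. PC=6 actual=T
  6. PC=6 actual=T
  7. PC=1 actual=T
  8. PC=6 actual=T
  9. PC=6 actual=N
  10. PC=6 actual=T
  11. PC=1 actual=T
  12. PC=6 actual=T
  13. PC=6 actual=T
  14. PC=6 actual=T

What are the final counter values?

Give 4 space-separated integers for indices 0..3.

Ev 1: PC=6 idx=2 pred=N actual=N -> ctr[2]=0
Ev 2: PC=1 idx=1 pred=N actual=N -> ctr[1]=0
Ev 3: PC=1 idx=1 pred=N actual=N -> ctr[1]=0
Ev 4: PC=1 idx=1 pred=N actual=T -> ctr[1]=1
Ev 5: PC=6 idx=2 pred=N actual=T -> ctr[2]=1
Ev 6: PC=6 idx=2 pred=N actual=T -> ctr[2]=2
Ev 7: PC=1 idx=1 pred=N actual=T -> ctr[1]=2
Ev 8: PC=6 idx=2 pred=T actual=T -> ctr[2]=3
Ev 9: PC=6 idx=2 pred=T actual=N -> ctr[2]=2
Ev 10: PC=6 idx=2 pred=T actual=T -> ctr[2]=3
Ev 11: PC=1 idx=1 pred=T actual=T -> ctr[1]=3
Ev 12: PC=6 idx=2 pred=T actual=T -> ctr[2]=3
Ev 13: PC=6 idx=2 pred=T actual=T -> ctr[2]=3
Ev 14: PC=6 idx=2 pred=T actual=T -> ctr[2]=3

Answer: 1 3 3 1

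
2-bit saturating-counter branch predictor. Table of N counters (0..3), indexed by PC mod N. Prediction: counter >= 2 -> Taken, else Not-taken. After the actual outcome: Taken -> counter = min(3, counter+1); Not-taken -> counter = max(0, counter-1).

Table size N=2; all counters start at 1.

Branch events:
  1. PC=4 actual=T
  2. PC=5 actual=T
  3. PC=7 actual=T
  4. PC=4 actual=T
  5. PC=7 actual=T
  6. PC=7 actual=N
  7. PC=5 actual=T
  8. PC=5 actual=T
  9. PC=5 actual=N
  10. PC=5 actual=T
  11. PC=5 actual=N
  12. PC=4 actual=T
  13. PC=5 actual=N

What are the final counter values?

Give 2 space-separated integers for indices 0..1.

Ev 1: PC=4 idx=0 pred=N actual=T -> ctr[0]=2
Ev 2: PC=5 idx=1 pred=N actual=T -> ctr[1]=2
Ev 3: PC=7 idx=1 pred=T actual=T -> ctr[1]=3
Ev 4: PC=4 idx=0 pred=T actual=T -> ctr[0]=3
Ev 5: PC=7 idx=1 pred=T actual=T -> ctr[1]=3
Ev 6: PC=7 idx=1 pred=T actual=N -> ctr[1]=2
Ev 7: PC=5 idx=1 pred=T actual=T -> ctr[1]=3
Ev 8: PC=5 idx=1 pred=T actual=T -> ctr[1]=3
Ev 9: PC=5 idx=1 pred=T actual=N -> ctr[1]=2
Ev 10: PC=5 idx=1 pred=T actual=T -> ctr[1]=3
Ev 11: PC=5 idx=1 pred=T actual=N -> ctr[1]=2
Ev 12: PC=4 idx=0 pred=T actual=T -> ctr[0]=3
Ev 13: PC=5 idx=1 pred=T actual=N -> ctr[1]=1

Answer: 3 1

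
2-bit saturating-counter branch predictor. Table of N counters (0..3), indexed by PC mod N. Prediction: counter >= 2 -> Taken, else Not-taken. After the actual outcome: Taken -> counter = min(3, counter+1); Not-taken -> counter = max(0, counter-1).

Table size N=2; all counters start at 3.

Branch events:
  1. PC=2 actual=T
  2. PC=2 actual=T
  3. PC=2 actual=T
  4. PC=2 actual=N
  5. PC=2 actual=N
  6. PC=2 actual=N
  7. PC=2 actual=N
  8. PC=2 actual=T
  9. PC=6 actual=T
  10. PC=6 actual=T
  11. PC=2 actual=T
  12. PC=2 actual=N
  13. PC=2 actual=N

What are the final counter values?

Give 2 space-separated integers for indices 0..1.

Answer: 1 3

Derivation:
Ev 1: PC=2 idx=0 pred=T actual=T -> ctr[0]=3
Ev 2: PC=2 idx=0 pred=T actual=T -> ctr[0]=3
Ev 3: PC=2 idx=0 pred=T actual=T -> ctr[0]=3
Ev 4: PC=2 idx=0 pred=T actual=N -> ctr[0]=2
Ev 5: PC=2 idx=0 pred=T actual=N -> ctr[0]=1
Ev 6: PC=2 idx=0 pred=N actual=N -> ctr[0]=0
Ev 7: PC=2 idx=0 pred=N actual=N -> ctr[0]=0
Ev 8: PC=2 idx=0 pred=N actual=T -> ctr[0]=1
Ev 9: PC=6 idx=0 pred=N actual=T -> ctr[0]=2
Ev 10: PC=6 idx=0 pred=T actual=T -> ctr[0]=3
Ev 11: PC=2 idx=0 pred=T actual=T -> ctr[0]=3
Ev 12: PC=2 idx=0 pred=T actual=N -> ctr[0]=2
Ev 13: PC=2 idx=0 pred=T actual=N -> ctr[0]=1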